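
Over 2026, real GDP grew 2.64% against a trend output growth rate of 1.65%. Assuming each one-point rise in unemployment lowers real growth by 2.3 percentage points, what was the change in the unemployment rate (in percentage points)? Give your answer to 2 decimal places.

-0.43 percentage points

Growth-rate Okun's law: g_Y = g_Y* - β × Δu, so Δu = (g_Y* - g_Y)/β.
Δu = (1.65 - 2.64)/2.3 = -0.99/2.3 = -0.43 percentage points.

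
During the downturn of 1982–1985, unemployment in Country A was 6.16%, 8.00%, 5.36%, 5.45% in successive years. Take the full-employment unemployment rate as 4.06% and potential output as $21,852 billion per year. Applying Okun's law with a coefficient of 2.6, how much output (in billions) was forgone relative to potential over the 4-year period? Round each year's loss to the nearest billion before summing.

$4,961 billion

Year 1982: gap = -2.6 × (6.16 - 4.06) = -5.46%, loss ≈ 21852 × 5.46/100 ≈ 1193.
Year 1983: gap = -2.6 × (8 - 4.06) = -10.244%, loss ≈ 21852 × 10.244/100 ≈ 2239.
Year 1984: gap = -2.6 × (5.36 - 4.06) = -3.38%, loss ≈ 21852 × 3.38/100 ≈ 739.
Year 1985: gap = -2.6 × (5.45 - 4.06) = -3.614%, loss ≈ 21852 × 3.614/100 ≈ 790.
Total lost output = 1193 + 2239 + 739 + 790 = 4961 billion.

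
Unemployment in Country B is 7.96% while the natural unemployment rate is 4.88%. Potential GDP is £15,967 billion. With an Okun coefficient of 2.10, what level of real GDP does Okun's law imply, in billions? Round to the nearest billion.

Unemployment gap = 7.96 - 4.88 = 3.08 points, so the output gap is -2.1 × 3.08 = -6.468%.
Actual GDP = 15967 × (1 - 6.468/100) = 15967 × 0.93532 ≈ 14934 billion.

£14,934 billion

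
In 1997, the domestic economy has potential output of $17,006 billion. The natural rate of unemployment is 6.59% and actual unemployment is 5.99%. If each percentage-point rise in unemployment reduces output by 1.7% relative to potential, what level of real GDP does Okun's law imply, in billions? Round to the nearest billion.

Unemployment gap = 5.99 - 6.59 = -0.6 points, so the output gap is -1.7 × (-0.6) = 1.02%.
Actual GDP = 17006 × (1 + 1.02/100) = 17006 × 1.0102 ≈ 17179 billion.

$17,179 billion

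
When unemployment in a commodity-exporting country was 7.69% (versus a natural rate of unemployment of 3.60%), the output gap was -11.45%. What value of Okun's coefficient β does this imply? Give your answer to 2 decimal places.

β ≈ 2.80

Okun's law: output gap = -β × (u - u*).
-11.45 = -β × (7.69 - 3.6) = -β × 4.09, so β = 11.45/4.09 = 2.80.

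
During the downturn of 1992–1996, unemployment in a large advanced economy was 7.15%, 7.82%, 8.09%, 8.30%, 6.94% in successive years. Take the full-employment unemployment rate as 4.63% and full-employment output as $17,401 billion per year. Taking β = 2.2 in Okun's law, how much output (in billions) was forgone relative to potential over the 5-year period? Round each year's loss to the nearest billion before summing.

$5,800 billion

Year 1992: gap = -2.2 × (7.15 - 4.63) = -5.544%, loss ≈ 17401 × 5.544/100 ≈ 965.
Year 1993: gap = -2.2 × (7.82 - 4.63) = -7.018%, loss ≈ 17401 × 7.018/100 ≈ 1221.
Year 1994: gap = -2.2 × (8.09 - 4.63) = -7.612%, loss ≈ 17401 × 7.612/100 ≈ 1325.
Year 1995: gap = -2.2 × (8.3 - 4.63) = -8.074%, loss ≈ 17401 × 8.074/100 ≈ 1405.
Year 1996: gap = -2.2 × (6.94 - 4.63) = -5.082%, loss ≈ 17401 × 5.082/100 ≈ 884.
Total lost output = 965 + 1221 + 1325 + 1405 + 884 = 5800 billion.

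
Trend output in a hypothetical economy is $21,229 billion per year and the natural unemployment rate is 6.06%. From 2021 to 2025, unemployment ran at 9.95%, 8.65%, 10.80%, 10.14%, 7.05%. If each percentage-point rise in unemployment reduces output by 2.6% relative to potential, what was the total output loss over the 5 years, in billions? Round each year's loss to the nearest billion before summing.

$8,991 billion

Year 2021: gap = -2.6 × (9.95 - 6.06) = -10.114%, loss ≈ 21229 × 10.114/100 ≈ 2147.
Year 2022: gap = -2.6 × (8.65 - 6.06) = -6.734%, loss ≈ 21229 × 6.734/100 ≈ 1430.
Year 2023: gap = -2.6 × (10.8 - 6.06) = -12.324%, loss ≈ 21229 × 12.324/100 ≈ 2616.
Year 2024: gap = -2.6 × (10.14 - 6.06) = -10.608%, loss ≈ 21229 × 10.608/100 ≈ 2252.
Year 2025: gap = -2.6 × (7.05 - 6.06) = -2.574%, loss ≈ 21229 × 2.574/100 ≈ 546.
Total lost output = 2147 + 1430 + 2616 + 2252 + 546 = 8991 billion.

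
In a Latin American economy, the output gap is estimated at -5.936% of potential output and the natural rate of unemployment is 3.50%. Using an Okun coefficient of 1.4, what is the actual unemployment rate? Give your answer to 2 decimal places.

From Okun's law, u - u* = -(output gap)/β = -(-5.936)/1.4 = 4.24 points.
So u = 3.5 + 4.24 = 7.74%.

7.74%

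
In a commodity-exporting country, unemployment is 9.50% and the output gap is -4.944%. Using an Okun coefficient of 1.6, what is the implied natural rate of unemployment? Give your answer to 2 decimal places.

6.41%

From Okun's law, u - u* = -(output gap)/β = -(-4.944)/1.6 = 3.09 points.
So u* = 9.5 - 3.09 = 6.41%.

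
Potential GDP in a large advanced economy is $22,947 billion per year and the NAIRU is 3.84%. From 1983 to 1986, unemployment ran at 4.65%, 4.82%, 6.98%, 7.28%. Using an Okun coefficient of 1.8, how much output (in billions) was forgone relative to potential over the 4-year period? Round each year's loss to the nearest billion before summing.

Year 1983: gap = -1.8 × (4.65 - 3.84) = -1.458%, loss ≈ 22947 × 1.458/100 ≈ 335.
Year 1984: gap = -1.8 × (4.82 - 3.84) = -1.764%, loss ≈ 22947 × 1.764/100 ≈ 405.
Year 1985: gap = -1.8 × (6.98 - 3.84) = -5.652%, loss ≈ 22947 × 5.652/100 ≈ 1297.
Year 1986: gap = -1.8 × (7.28 - 3.84) = -6.192%, loss ≈ 22947 × 6.192/100 ≈ 1421.
Total lost output = 335 + 405 + 1297 + 1421 = 3458 billion.

$3,458 billion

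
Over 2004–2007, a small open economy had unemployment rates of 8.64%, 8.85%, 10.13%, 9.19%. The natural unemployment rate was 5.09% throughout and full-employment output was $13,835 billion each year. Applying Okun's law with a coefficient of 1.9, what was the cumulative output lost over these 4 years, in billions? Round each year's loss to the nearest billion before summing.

Year 2004: gap = -1.9 × (8.64 - 5.09) = -6.745%, loss ≈ 13835 × 6.745/100 ≈ 933.
Year 2005: gap = -1.9 × (8.85 - 5.09) = -7.144%, loss ≈ 13835 × 7.144/100 ≈ 988.
Year 2006: gap = -1.9 × (10.13 - 5.09) = -9.576%, loss ≈ 13835 × 9.576/100 ≈ 1325.
Year 2007: gap = -1.9 × (9.19 - 5.09) = -7.79%, loss ≈ 13835 × 7.79/100 ≈ 1078.
Total lost output = 933 + 988 + 1325 + 1078 = 4324 billion.

$4,324 billion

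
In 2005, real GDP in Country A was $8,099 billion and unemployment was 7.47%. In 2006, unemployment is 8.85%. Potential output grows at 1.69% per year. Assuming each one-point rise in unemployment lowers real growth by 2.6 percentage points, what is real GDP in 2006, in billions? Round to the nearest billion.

Δu = 8.85 - 7.47 = 1.38 points.
Okun's law (growth form): g_Y = g_Y* - β × Δu = 1.69 - 2.6 × (1.38) = 1.69 - 3.588 = -1.898%.
Real GDP in the next year = 8099 × (1 - 1.898/100) = 8099 × 0.98102 ≈ 7945 billion.

$7,945 billion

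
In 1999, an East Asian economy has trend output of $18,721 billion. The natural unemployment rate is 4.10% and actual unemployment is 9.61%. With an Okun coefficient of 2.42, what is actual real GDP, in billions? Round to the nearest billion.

$16,225 billion

Unemployment gap = 9.61 - 4.1 = 5.51 points, so the output gap is -2.42 × 5.51 = -13.3342%.
Actual GDP = 18721 × (1 - 13.3342/100) = 18721 × 0.866658 ≈ 16225 billion.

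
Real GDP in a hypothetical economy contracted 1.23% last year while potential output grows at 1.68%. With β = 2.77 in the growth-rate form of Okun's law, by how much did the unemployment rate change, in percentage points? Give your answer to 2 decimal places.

Growth-rate Okun's law: g_Y = g_Y* - β × Δu, so Δu = (g_Y* - g_Y)/β.
Δu = (1.68 + 1.23)/2.77 = 2.91/2.77 = 1.05 percentage points.

1.05 percentage points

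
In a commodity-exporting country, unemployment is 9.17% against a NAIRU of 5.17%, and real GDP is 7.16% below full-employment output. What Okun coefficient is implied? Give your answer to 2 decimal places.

β ≈ 1.79

Okun's law: output gap = -β × (u - u*).
-7.16 = -β × (9.17 - 5.17) = -β × 4, so β = 7.16/4 = 1.79.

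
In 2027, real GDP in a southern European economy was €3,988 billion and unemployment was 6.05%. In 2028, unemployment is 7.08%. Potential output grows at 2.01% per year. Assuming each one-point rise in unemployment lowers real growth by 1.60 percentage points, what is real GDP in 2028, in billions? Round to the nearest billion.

Δu = 7.08 - 6.05 = 1.03 points.
Okun's law (growth form): g_Y = g_Y* - β × Δu = 2.01 - 1.60 × (1.03) = 2.01 - 1.648 = 0.362%.
Real GDP in the next year = 3988 × (1 + 0.362/100) = 3988 × 1.00362 ≈ 4002 billion.

€4,002 billion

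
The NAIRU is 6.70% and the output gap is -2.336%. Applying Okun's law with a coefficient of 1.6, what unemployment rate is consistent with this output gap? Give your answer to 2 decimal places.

From Okun's law, u - u* = -(output gap)/β = -(-2.336)/1.6 = 1.46 points.
So u = 6.7 + 1.46 = 8.16%.

8.16%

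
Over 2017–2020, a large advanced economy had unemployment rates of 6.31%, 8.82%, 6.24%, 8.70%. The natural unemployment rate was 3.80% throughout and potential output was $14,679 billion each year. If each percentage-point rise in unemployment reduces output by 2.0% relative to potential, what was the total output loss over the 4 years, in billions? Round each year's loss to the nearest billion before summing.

$4,366 billion

Year 2017: gap = -2.0 × (6.31 - 3.8) = -5.02%, loss ≈ 14679 × 5.02/100 ≈ 737.
Year 2018: gap = -2.0 × (8.82 - 3.8) = -10.04%, loss ≈ 14679 × 10.04/100 ≈ 1474.
Year 2019: gap = -2.0 × (6.24 - 3.8) = -4.88%, loss ≈ 14679 × 4.88/100 ≈ 716.
Year 2020: gap = -2.0 × (8.7 - 3.8) = -9.8%, loss ≈ 14679 × 9.8/100 ≈ 1439.
Total lost output = 737 + 1474 + 716 + 1439 = 4366 billion.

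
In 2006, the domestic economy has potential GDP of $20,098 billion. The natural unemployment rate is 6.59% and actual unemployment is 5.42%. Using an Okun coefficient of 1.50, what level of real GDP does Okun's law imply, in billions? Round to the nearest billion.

$20,451 billion

Unemployment gap = 5.42 - 6.59 = -1.17 points, so the output gap is -1.5 × (-1.17) = 1.755%.
Actual GDP = 20098 × (1 + 1.755/100) = 20098 × 1.01755 ≈ 20451 billion.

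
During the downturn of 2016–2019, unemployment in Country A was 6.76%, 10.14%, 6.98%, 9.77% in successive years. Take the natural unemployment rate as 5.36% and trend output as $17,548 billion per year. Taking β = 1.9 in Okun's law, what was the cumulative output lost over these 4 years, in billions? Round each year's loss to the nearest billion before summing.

Year 2016: gap = -1.9 × (6.76 - 5.36) = -2.66%, loss ≈ 17548 × 2.66/100 ≈ 467.
Year 2017: gap = -1.9 × (10.14 - 5.36) = -9.082%, loss ≈ 17548 × 9.082/100 ≈ 1594.
Year 2018: gap = -1.9 × (6.98 - 5.36) = -3.078%, loss ≈ 17548 × 3.078/100 ≈ 540.
Year 2019: gap = -1.9 × (9.77 - 5.36) = -8.379%, loss ≈ 17548 × 8.379/100 ≈ 1470.
Total lost output = 467 + 1594 + 540 + 1470 = 4071 billion.

$4,071 billion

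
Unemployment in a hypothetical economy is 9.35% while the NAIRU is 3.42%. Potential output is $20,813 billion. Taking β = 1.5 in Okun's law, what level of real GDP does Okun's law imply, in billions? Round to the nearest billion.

Unemployment gap = 9.35 - 3.42 = 5.93 points, so the output gap is -1.5 × 5.93 = -8.895%.
Actual GDP = 20813 × (1 - 8.895/100) = 20813 × 0.91105 ≈ 18962 billion.

$18,962 billion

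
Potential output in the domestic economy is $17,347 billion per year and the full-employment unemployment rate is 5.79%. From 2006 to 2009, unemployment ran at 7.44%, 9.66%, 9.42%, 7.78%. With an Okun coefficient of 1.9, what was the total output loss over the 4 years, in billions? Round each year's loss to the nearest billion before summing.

$3,672 billion

Year 2006: gap = -1.9 × (7.44 - 5.79) = -3.135%, loss ≈ 17347 × 3.135/100 ≈ 544.
Year 2007: gap = -1.9 × (9.66 - 5.79) = -7.353%, loss ≈ 17347 × 7.353/100 ≈ 1276.
Year 2008: gap = -1.9 × (9.42 - 5.79) = -6.897%, loss ≈ 17347 × 6.897/100 ≈ 1196.
Year 2009: gap = -1.9 × (7.78 - 5.79) = -3.781%, loss ≈ 17347 × 3.781/100 ≈ 656.
Total lost output = 544 + 1276 + 1196 + 656 = 3672 billion.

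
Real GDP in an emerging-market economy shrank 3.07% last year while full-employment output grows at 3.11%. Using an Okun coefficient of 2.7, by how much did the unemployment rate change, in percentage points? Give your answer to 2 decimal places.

Growth-rate Okun's law: g_Y = g_Y* - β × Δu, so Δu = (g_Y* - g_Y)/β.
Δu = (3.11 + 3.07)/2.7 = 6.18/2.7 = 2.29 percentage points.

2.29 percentage points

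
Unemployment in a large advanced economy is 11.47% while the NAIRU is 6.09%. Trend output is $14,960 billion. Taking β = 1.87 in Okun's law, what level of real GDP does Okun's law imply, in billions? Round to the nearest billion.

$13,455 billion

Unemployment gap = 11.47 - 6.09 = 5.38 points, so the output gap is -1.87 × 5.38 = -10.0606%.
Actual GDP = 14960 × (1 - 10.0606/100) = 14960 × 0.899394 ≈ 13455 billion.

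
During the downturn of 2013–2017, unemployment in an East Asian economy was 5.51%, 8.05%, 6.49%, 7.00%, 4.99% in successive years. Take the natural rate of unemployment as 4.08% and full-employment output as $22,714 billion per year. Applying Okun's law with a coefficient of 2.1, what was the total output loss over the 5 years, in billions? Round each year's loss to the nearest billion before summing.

$5,553 billion

Year 2013: gap = -2.1 × (5.51 - 4.08) = -3.003%, loss ≈ 22714 × 3.003/100 ≈ 682.
Year 2014: gap = -2.1 × (8.05 - 4.08) = -8.337%, loss ≈ 22714 × 8.337/100 ≈ 1894.
Year 2015: gap = -2.1 × (6.49 - 4.08) = -5.061%, loss ≈ 22714 × 5.061/100 ≈ 1150.
Year 2016: gap = -2.1 × (7 - 4.08) = -6.132%, loss ≈ 22714 × 6.132/100 ≈ 1393.
Year 2017: gap = -2.1 × (4.99 - 4.08) = -1.911%, loss ≈ 22714 × 1.911/100 ≈ 434.
Total lost output = 682 + 1894 + 1150 + 1393 + 434 = 5553 billion.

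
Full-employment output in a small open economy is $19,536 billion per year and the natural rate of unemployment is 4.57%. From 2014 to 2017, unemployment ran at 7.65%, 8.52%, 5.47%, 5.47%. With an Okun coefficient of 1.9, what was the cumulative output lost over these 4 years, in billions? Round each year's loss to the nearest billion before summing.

$3,277 billion

Year 2014: gap = -1.9 × (7.65 - 4.57) = -5.852%, loss ≈ 19536 × 5.852/100 ≈ 1143.
Year 2015: gap = -1.9 × (8.52 - 4.57) = -7.505%, loss ≈ 19536 × 7.505/100 ≈ 1466.
Year 2016: gap = -1.9 × (5.47 - 4.57) = -1.71%, loss ≈ 19536 × 1.71/100 ≈ 334.
Year 2017: gap = -1.9 × (5.47 - 4.57) = -1.71%, loss ≈ 19536 × 1.71/100 ≈ 334.
Total lost output = 1143 + 1466 + 334 + 334 = 3277 billion.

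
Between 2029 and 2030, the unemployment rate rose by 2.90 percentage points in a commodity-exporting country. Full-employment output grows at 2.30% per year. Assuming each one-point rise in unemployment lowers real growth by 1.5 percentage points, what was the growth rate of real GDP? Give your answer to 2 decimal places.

Growth-rate Okun's law: g_Y = g_Y* - β × Δu.
g_Y = 2.30 - 1.5 × (2.90) = 2.3 - 4.35 = -2.05%, i.e. -2.05% to 2 d.p.

-2.05%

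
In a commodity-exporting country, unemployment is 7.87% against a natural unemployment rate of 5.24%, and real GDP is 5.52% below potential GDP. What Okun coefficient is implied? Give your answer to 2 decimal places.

Okun's law: output gap = -β × (u - u*).
-5.52 = -β × (7.87 - 5.24) = -β × 2.63, so β = 5.52/2.63 = 2.10.

β ≈ 2.10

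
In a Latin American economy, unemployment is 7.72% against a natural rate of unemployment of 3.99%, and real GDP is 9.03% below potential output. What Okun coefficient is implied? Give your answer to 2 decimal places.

Okun's law: output gap = -β × (u - u*).
-9.03 = -β × (7.72 - 3.99) = -β × 3.73, so β = 9.03/3.73 = 2.42.

β ≈ 2.42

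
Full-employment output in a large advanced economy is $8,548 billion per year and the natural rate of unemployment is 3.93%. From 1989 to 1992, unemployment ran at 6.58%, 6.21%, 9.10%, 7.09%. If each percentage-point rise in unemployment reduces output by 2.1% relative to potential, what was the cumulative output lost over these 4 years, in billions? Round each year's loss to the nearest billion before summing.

Year 1989: gap = -2.1 × (6.58 - 3.93) = -5.565%, loss ≈ 8548 × 5.565/100 ≈ 476.
Year 1990: gap = -2.1 × (6.21 - 3.93) = -4.788%, loss ≈ 8548 × 4.788/100 ≈ 409.
Year 1991: gap = -2.1 × (9.1 - 3.93) = -10.857%, loss ≈ 8548 × 10.857/100 ≈ 928.
Year 1992: gap = -2.1 × (7.09 - 3.93) = -6.636%, loss ≈ 8548 × 6.636/100 ≈ 567.
Total lost output = 476 + 409 + 928 + 567 = 2380 billion.

$2,380 billion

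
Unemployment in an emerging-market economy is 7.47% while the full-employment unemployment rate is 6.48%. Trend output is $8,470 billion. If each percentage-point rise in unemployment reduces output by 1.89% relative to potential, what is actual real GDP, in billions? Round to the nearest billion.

Unemployment gap = 7.47 - 6.48 = 0.99 points, so the output gap is -1.89 × 0.99 = -1.8711%.
Actual GDP = 8470 × (1 - 1.8711/100) = 8470 × 0.981289 ≈ 8312 billion.

$8,312 billion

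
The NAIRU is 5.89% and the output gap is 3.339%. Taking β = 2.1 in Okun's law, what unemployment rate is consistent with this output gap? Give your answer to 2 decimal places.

From Okun's law, u - u* = -(output gap)/β = -(3.339)/2.1 = -1.59 points.
So u = 5.89 - 1.59 = 4.30%.

4.30%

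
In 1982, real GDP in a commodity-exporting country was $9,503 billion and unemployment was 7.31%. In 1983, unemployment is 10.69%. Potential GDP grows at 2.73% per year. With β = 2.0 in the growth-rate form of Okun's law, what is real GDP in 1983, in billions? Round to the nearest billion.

$9,120 billion

Δu = 10.69 - 7.31 = 3.38 points.
Okun's law (growth form): g_Y = g_Y* - β × Δu = 2.73 - 2.0 × (3.38) = 2.73 - 6.76 = -4.03%.
Real GDP in the next year = 9503 × (1 - 4.03/100) = 9503 × 0.9597 ≈ 9120 billion.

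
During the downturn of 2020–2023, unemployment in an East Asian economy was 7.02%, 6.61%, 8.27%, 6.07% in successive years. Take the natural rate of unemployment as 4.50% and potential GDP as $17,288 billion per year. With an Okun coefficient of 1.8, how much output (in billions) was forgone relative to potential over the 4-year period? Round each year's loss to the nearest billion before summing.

Year 2020: gap = -1.8 × (7.02 - 4.5) = -4.536%, loss ≈ 17288 × 4.536/100 ≈ 784.
Year 2021: gap = -1.8 × (6.61 - 4.5) = -3.798%, loss ≈ 17288 × 3.798/100 ≈ 657.
Year 2022: gap = -1.8 × (8.27 - 4.5) = -6.786%, loss ≈ 17288 × 6.786/100 ≈ 1173.
Year 2023: gap = -1.8 × (6.07 - 4.5) = -2.826%, loss ≈ 17288 × 2.826/100 ≈ 489.
Total lost output = 784 + 657 + 1173 + 489 = 3103 billion.

$3,103 billion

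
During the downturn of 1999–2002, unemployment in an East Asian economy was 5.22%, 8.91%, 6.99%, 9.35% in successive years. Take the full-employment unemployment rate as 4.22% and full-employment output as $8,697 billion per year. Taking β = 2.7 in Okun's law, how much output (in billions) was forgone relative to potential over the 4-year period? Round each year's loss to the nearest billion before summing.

$3,191 billion

Year 1999: gap = -2.7 × (5.22 - 4.22) = -2.7%, loss ≈ 8697 × 2.7/100 ≈ 235.
Year 2000: gap = -2.7 × (8.91 - 4.22) = -12.663%, loss ≈ 8697 × 12.663/100 ≈ 1101.
Year 2001: gap = -2.7 × (6.99 - 4.22) = -7.479%, loss ≈ 8697 × 7.479/100 ≈ 650.
Year 2002: gap = -2.7 × (9.35 - 4.22) = -13.851%, loss ≈ 8697 × 13.851/100 ≈ 1205.
Total lost output = 235 + 1101 + 650 + 1205 = 3191 billion.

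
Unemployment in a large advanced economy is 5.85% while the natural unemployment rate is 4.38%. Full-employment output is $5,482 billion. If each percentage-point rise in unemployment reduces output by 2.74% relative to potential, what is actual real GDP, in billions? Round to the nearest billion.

Unemployment gap = 5.85 - 4.38 = 1.47 points, so the output gap is -2.74 × 1.47 = -4.0278%.
Actual GDP = 5482 × (1 - 4.0278/100) = 5482 × 0.959722 ≈ 5261 billion.

$5,261 billion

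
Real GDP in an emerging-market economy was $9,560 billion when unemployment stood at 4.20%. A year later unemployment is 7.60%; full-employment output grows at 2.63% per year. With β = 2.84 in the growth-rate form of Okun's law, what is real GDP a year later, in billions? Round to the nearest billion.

Δu = 7.6 - 4.2 = 3.4 points.
Okun's law (growth form): g_Y = g_Y* - β × Δu = 2.63 - 2.84 × (3.40) = 2.63 - 9.656 = -7.026%.
Real GDP in the next year = 9560 × (1 - 7.026/100) = 9560 × 0.92974 ≈ 8888 billion.

$8,888 billion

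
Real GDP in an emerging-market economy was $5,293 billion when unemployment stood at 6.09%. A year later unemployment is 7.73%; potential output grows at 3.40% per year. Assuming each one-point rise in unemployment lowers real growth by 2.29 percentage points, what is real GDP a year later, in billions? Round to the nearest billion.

Δu = 7.73 - 6.09 = 1.64 points.
Okun's law (growth form): g_Y = g_Y* - β × Δu = 3.40 - 2.29 × (1.64) = 3.4 - 3.7556 = -0.3556%.
Real GDP in the next year = 5293 × (1 - 0.3556/100) = 5293 × 0.996444 ≈ 5274 billion.

$5,274 billion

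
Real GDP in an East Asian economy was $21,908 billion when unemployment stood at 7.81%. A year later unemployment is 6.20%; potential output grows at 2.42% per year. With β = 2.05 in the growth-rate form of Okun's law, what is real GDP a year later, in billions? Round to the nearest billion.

Δu = 6.2 - 7.81 = -1.61 points.
Okun's law (growth form): g_Y = g_Y* - β × Δu = 2.42 - 2.05 × (-1.61) = 2.42 + 3.3005 = 5.7205%.
Real GDP in the next year = 21908 × (1 + 5.7205/100) = 21908 × 1.057205 ≈ 23161 billion.

$23,161 billion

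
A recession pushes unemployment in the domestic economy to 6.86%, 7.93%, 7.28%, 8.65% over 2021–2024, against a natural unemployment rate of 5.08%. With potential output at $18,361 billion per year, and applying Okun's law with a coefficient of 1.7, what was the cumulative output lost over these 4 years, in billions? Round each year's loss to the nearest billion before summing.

$3,247 billion

Year 2021: gap = -1.7 × (6.86 - 5.08) = -3.026%, loss ≈ 18361 × 3.026/100 ≈ 556.
Year 2022: gap = -1.7 × (7.93 - 5.08) = -4.845%, loss ≈ 18361 × 4.845/100 ≈ 890.
Year 2023: gap = -1.7 × (7.28 - 5.08) = -3.74%, loss ≈ 18361 × 3.74/100 ≈ 687.
Year 2024: gap = -1.7 × (8.65 - 5.08) = -6.069%, loss ≈ 18361 × 6.069/100 ≈ 1114.
Total lost output = 556 + 890 + 687 + 1114 = 3247 billion.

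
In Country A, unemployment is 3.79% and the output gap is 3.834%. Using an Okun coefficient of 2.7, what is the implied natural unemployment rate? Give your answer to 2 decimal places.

5.21%

From Okun's law, u - u* = -(output gap)/β = -(3.834)/2.7 = -1.42 points.
So u* = 3.79 + 1.42 = 5.21%.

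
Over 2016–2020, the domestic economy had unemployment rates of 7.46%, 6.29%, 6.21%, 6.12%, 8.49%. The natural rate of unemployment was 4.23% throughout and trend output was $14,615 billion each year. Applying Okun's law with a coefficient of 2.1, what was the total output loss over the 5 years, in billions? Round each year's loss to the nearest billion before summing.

Year 2016: gap = -2.1 × (7.46 - 4.23) = -6.783%, loss ≈ 14615 × 6.783/100 ≈ 991.
Year 2017: gap = -2.1 × (6.29 - 4.23) = -4.326%, loss ≈ 14615 × 4.326/100 ≈ 632.
Year 2018: gap = -2.1 × (6.21 - 4.23) = -4.158%, loss ≈ 14615 × 4.158/100 ≈ 608.
Year 2019: gap = -2.1 × (6.12 - 4.23) = -3.969%, loss ≈ 14615 × 3.969/100 ≈ 580.
Year 2020: gap = -2.1 × (8.49 - 4.23) = -8.946%, loss ≈ 14615 × 8.946/100 ≈ 1307.
Total lost output = 991 + 632 + 608 + 580 + 1307 = 4118 billion.

$4,118 billion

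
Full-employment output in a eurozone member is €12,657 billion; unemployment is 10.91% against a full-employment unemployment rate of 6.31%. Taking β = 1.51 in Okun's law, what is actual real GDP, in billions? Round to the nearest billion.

Unemployment gap = 10.91 - 6.31 = 4.6 points, so the output gap is -1.51 × 4.6 = -6.946%.
Actual GDP = 12657 × (1 - 6.946/100) = 12657 × 0.93054 ≈ 11778 billion.

€11,778 billion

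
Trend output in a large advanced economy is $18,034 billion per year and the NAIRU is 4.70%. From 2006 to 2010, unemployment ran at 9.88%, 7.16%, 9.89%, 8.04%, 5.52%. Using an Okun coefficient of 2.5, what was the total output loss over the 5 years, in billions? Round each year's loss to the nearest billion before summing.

$7,660 billion

Year 2006: gap = -2.5 × (9.88 - 4.7) = -12.95%, loss ≈ 18034 × 12.95/100 ≈ 2335.
Year 2007: gap = -2.5 × (7.16 - 4.7) = -6.15%, loss ≈ 18034 × 6.15/100 ≈ 1109.
Year 2008: gap = -2.5 × (9.89 - 4.7) = -12.975%, loss ≈ 18034 × 12.975/100 ≈ 2340.
Year 2009: gap = -2.5 × (8.04 - 4.7) = -8.35%, loss ≈ 18034 × 8.35/100 ≈ 1506.
Year 2010: gap = -2.5 × (5.52 - 4.7) = -2.05%, loss ≈ 18034 × 2.05/100 ≈ 370.
Total lost output = 2335 + 1109 + 2340 + 1506 + 370 = 7660 billion.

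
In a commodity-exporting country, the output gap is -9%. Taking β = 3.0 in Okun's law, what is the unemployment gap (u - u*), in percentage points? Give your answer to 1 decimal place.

Okun's law: output gap = -β × (u - u*), so u - u* = -(output gap)/β.
u - u* = -(-9)/3.0 = 3 percentage points.

3.0 percentage points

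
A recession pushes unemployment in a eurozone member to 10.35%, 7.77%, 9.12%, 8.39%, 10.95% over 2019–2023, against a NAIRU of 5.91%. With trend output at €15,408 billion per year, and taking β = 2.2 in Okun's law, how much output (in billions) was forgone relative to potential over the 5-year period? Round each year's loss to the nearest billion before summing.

Year 2019: gap = -2.2 × (10.35 - 5.91) = -9.768%, loss ≈ 15408 × 9.768/100 ≈ 1505.
Year 2020: gap = -2.2 × (7.77 - 5.91) = -4.092%, loss ≈ 15408 × 4.092/100 ≈ 630.
Year 2021: gap = -2.2 × (9.12 - 5.91) = -7.062%, loss ≈ 15408 × 7.062/100 ≈ 1088.
Year 2022: gap = -2.2 × (8.39 - 5.91) = -5.456%, loss ≈ 15408 × 5.456/100 ≈ 841.
Year 2023: gap = -2.2 × (10.95 - 5.91) = -11.088%, loss ≈ 15408 × 11.088/100 ≈ 1708.
Total lost output = 1505 + 630 + 1088 + 841 + 1708 = 5772 billion.

€5,772 billion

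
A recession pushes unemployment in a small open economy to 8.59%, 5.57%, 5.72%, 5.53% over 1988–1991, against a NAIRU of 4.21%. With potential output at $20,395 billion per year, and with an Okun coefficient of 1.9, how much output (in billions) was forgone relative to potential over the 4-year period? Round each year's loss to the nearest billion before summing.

$3,321 billion

Year 1988: gap = -1.9 × (8.59 - 4.21) = -8.322%, loss ≈ 20395 × 8.322/100 ≈ 1697.
Year 1989: gap = -1.9 × (5.57 - 4.21) = -2.584%, loss ≈ 20395 × 2.584/100 ≈ 527.
Year 1990: gap = -1.9 × (5.72 - 4.21) = -2.869%, loss ≈ 20395 × 2.869/100 ≈ 585.
Year 1991: gap = -1.9 × (5.53 - 4.21) = -2.508%, loss ≈ 20395 × 2.508/100 ≈ 512.
Total lost output = 1697 + 527 + 585 + 512 = 3321 billion.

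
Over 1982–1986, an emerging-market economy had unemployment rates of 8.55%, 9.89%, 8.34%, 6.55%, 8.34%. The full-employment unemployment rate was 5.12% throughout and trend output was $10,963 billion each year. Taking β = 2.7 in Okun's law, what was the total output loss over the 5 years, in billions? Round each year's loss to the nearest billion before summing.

Year 1982: gap = -2.7 × (8.55 - 5.12) = -9.261%, loss ≈ 10963 × 9.261/100 ≈ 1015.
Year 1983: gap = -2.7 × (9.89 - 5.12) = -12.879%, loss ≈ 10963 × 12.879/100 ≈ 1412.
Year 1984: gap = -2.7 × (8.34 - 5.12) = -8.694%, loss ≈ 10963 × 8.694/100 ≈ 953.
Year 1985: gap = -2.7 × (6.55 - 5.12) = -3.861%, loss ≈ 10963 × 3.861/100 ≈ 423.
Year 1986: gap = -2.7 × (8.34 - 5.12) = -8.694%, loss ≈ 10963 × 8.694/100 ≈ 953.
Total lost output = 1015 + 1412 + 953 + 423 + 953 = 4756 billion.

$4,756 billion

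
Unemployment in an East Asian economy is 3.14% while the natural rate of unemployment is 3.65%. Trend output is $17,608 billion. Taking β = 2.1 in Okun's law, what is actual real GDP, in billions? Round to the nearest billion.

$17,797 billion

Unemployment gap = 3.14 - 3.65 = -0.51 points, so the output gap is -2.1 × (-0.51) = 1.071%.
Actual GDP = 17608 × (1 + 1.071/100) = 17608 × 1.01071 ≈ 17797 billion.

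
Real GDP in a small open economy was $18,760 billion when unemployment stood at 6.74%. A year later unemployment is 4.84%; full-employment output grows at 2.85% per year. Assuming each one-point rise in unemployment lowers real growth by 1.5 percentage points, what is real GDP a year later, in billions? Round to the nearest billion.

Δu = 4.84 - 6.74 = -1.9 points.
Okun's law (growth form): g_Y = g_Y* - β × Δu = 2.85 - 1.5 × (-1.90) = 2.85 + 2.85 = 5.7%.
Real GDP in the next year = 18760 × (1 + 5.7/100) = 18760 × 1.057 ≈ 19829 billion.

$19,829 billion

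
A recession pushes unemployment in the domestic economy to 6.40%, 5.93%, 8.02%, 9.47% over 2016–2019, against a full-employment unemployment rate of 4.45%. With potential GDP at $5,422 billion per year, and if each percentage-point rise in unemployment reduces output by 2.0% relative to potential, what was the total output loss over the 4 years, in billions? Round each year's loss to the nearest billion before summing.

$1,302 billion

Year 2016: gap = -2.0 × (6.4 - 4.45) = -3.9%, loss ≈ 5422 × 3.9/100 ≈ 211.
Year 2017: gap = -2.0 × (5.93 - 4.45) = -2.96%, loss ≈ 5422 × 2.96/100 ≈ 160.
Year 2018: gap = -2.0 × (8.02 - 4.45) = -7.14%, loss ≈ 5422 × 7.14/100 ≈ 387.
Year 2019: gap = -2.0 × (9.47 - 4.45) = -10.04%, loss ≈ 5422 × 10.04/100 ≈ 544.
Total lost output = 211 + 160 + 387 + 544 = 1302 billion.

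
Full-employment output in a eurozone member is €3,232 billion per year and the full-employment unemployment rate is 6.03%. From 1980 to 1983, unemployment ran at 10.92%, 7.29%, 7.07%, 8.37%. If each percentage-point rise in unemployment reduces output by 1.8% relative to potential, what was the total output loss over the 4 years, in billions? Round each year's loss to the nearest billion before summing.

Year 1980: gap = -1.8 × (10.92 - 6.03) = -8.802%, loss ≈ 3232 × 8.802/100 ≈ 284.
Year 1981: gap = -1.8 × (7.29 - 6.03) = -2.268%, loss ≈ 3232 × 2.268/100 ≈ 73.
Year 1982: gap = -1.8 × (7.07 - 6.03) = -1.872%, loss ≈ 3232 × 1.872/100 ≈ 61.
Year 1983: gap = -1.8 × (8.37 - 6.03) = -4.212%, loss ≈ 3232 × 4.212/100 ≈ 136.
Total lost output = 284 + 73 + 61 + 136 = 554 billion.

€554 billion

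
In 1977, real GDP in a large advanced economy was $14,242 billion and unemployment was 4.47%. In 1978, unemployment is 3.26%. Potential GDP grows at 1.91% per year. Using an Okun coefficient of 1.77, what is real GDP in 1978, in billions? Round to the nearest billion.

$14,819 billion

Δu = 3.26 - 4.47 = -1.21 points.
Okun's law (growth form): g_Y = g_Y* - β × Δu = 1.91 - 1.77 × (-1.21) = 1.91 + 2.1417 = 4.0517%.
Real GDP in the next year = 14242 × (1 + 4.0517/100) = 14242 × 1.040517 ≈ 14819 billion.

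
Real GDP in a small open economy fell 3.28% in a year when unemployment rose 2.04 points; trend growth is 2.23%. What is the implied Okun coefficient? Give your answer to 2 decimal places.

β ≈ 2.70

Growth form: g_Y = g_Y* - β × Δu, so β = (g_Y* - g_Y)/Δu.
β = (2.23 + 3.28)/2.04 = 5.51/2.04 = 2.70.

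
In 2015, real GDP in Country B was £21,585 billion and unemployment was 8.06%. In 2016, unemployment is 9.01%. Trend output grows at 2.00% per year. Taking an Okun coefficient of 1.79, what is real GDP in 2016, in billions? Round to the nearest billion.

Δu = 9.01 - 8.06 = 0.95 points.
Okun's law (growth form): g_Y = g_Y* - β × Δu = 2.00 - 1.79 × (0.95) = 2 - 1.7005 = 0.2995%.
Real GDP in the next year = 21585 × (1 + 0.2995/100) = 21585 × 1.002995 ≈ 21650 billion.

£21,650 billion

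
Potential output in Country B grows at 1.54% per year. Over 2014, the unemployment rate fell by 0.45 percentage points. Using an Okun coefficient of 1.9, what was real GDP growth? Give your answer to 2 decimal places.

2.40%

Growth-rate Okun's law: g_Y = g_Y* - β × Δu.
g_Y = 1.54 - 1.9 × (-0.45) = 1.54 + 0.855 = 2.395%, i.e. 2.40% to 2 d.p.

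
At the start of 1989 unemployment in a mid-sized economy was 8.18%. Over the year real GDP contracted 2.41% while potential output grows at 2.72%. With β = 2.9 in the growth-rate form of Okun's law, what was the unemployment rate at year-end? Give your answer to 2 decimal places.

9.95%

Growth-rate Okun's law: g_Y = g_Y* - β × Δu, so Δu = (g_Y* - g_Y)/β.
Δu = (2.72 + 2.41)/2.9 = 5.13/2.9 = 1.77 percentage points.
Year-end unemployment = 8.18 + 1.77 = 9.95%.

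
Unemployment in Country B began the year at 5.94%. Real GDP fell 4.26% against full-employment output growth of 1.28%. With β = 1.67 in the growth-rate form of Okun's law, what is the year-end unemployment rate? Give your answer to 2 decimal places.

9.26%

Growth-rate Okun's law: g_Y = g_Y* - β × Δu, so Δu = (g_Y* - g_Y)/β.
Δu = (1.28 + 4.26)/1.67 = 5.54/1.67 = 3.32 percentage points.
Year-end unemployment = 5.94 + 3.32 = 9.26%.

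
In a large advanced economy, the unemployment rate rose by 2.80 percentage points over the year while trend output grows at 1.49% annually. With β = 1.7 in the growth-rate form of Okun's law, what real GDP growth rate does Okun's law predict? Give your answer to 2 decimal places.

Growth-rate Okun's law: g_Y = g_Y* - β × Δu.
g_Y = 1.49 - 1.7 × (2.80) = 1.49 - 4.76 = -3.27%, i.e. -3.27% to 2 d.p.

-3.27%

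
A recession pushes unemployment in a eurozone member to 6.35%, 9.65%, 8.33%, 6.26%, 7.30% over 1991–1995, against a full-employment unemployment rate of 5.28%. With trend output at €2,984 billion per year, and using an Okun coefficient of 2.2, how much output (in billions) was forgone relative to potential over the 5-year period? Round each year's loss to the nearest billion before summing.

€754 billion

Year 1991: gap = -2.2 × (6.35 - 5.28) = -2.354%, loss ≈ 2984 × 2.354/100 ≈ 70.
Year 1992: gap = -2.2 × (9.65 - 5.28) = -9.614%, loss ≈ 2984 × 9.614/100 ≈ 287.
Year 1993: gap = -2.2 × (8.33 - 5.28) = -6.71%, loss ≈ 2984 × 6.71/100 ≈ 200.
Year 1994: gap = -2.2 × (6.26 - 5.28) = -2.156%, loss ≈ 2984 × 2.156/100 ≈ 64.
Year 1995: gap = -2.2 × (7.3 - 5.28) = -4.444%, loss ≈ 2984 × 4.444/100 ≈ 133.
Total lost output = 70 + 287 + 200 + 64 + 133 = 754 billion.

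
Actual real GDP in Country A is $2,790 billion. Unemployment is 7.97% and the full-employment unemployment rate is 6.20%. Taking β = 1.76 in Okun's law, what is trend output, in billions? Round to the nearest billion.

Unemployment gap = 7.97 - 6.2 = 1.77 points, so output gap = -1.76 × 1.77 = -3.1152%.
Since Y = Y* × (1 + gap/100), Y* = 2790/0.968848 ≈ 2880 billion.

$2,880 billion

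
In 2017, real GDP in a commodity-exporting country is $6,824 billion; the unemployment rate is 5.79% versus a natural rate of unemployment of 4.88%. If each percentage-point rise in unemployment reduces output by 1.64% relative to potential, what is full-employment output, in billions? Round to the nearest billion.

Unemployment gap = 5.79 - 4.88 = 0.91 points, so output gap = -1.64 × 0.91 = -1.4924%.
Since Y = Y* × (1 + gap/100), Y* = 6824/0.985076 ≈ 6927 billion.

$6,927 billion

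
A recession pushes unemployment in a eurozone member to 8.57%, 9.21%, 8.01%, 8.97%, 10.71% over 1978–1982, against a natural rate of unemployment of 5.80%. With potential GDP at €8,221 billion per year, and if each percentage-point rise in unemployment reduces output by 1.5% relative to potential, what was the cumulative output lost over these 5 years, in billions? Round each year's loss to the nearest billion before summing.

€2,032 billion

Year 1978: gap = -1.5 × (8.57 - 5.8) = -4.155%, loss ≈ 8221 × 4.155/100 ≈ 342.
Year 1979: gap = -1.5 × (9.21 - 5.8) = -5.115%, loss ≈ 8221 × 5.115/100 ≈ 421.
Year 1980: gap = -1.5 × (8.01 - 5.8) = -3.315%, loss ≈ 8221 × 3.315/100 ≈ 273.
Year 1981: gap = -1.5 × (8.97 - 5.8) = -4.755%, loss ≈ 8221 × 4.755/100 ≈ 391.
Year 1982: gap = -1.5 × (10.71 - 5.8) = -7.365%, loss ≈ 8221 × 7.365/100 ≈ 605.
Total lost output = 342 + 421 + 273 + 391 + 605 = 2032 billion.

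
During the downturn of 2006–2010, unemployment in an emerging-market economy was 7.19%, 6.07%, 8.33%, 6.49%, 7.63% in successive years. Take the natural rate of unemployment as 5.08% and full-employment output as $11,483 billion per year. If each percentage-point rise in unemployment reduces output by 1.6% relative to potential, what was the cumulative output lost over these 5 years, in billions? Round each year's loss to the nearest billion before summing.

$1,895 billion

Year 2006: gap = -1.6 × (7.19 - 5.08) = -3.376%, loss ≈ 11483 × 3.376/100 ≈ 388.
Year 2007: gap = -1.6 × (6.07 - 5.08) = -1.584%, loss ≈ 11483 × 1.584/100 ≈ 182.
Year 2008: gap = -1.6 × (8.33 - 5.08) = -5.2%, loss ≈ 11483 × 5.2/100 ≈ 597.
Year 2009: gap = -1.6 × (6.49 - 5.08) = -2.256%, loss ≈ 11483 × 2.256/100 ≈ 259.
Year 2010: gap = -1.6 × (7.63 - 5.08) = -4.08%, loss ≈ 11483 × 4.08/100 ≈ 469.
Total lost output = 388 + 182 + 597 + 259 + 469 = 1895 billion.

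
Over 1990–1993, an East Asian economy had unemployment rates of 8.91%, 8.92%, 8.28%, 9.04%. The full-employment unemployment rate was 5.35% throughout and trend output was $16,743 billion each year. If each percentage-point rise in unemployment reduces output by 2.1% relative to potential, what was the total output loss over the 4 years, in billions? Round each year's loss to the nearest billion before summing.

$4,834 billion

Year 1990: gap = -2.1 × (8.91 - 5.35) = -7.476%, loss ≈ 16743 × 7.476/100 ≈ 1252.
Year 1991: gap = -2.1 × (8.92 - 5.35) = -7.497%, loss ≈ 16743 × 7.497/100 ≈ 1255.
Year 1992: gap = -2.1 × (8.28 - 5.35) = -6.153%, loss ≈ 16743 × 6.153/100 ≈ 1030.
Year 1993: gap = -2.1 × (9.04 - 5.35) = -7.749%, loss ≈ 16743 × 7.749/100 ≈ 1297.
Total lost output = 1252 + 1255 + 1030 + 1297 = 4834 billion.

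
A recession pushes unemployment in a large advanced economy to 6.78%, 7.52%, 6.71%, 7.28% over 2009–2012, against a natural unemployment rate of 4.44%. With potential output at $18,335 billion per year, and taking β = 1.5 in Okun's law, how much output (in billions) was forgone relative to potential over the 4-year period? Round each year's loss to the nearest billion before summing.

Year 2009: gap = -1.5 × (6.78 - 4.44) = -3.51%, loss ≈ 18335 × 3.51/100 ≈ 644.
Year 2010: gap = -1.5 × (7.52 - 4.44) = -4.62%, loss ≈ 18335 × 4.62/100 ≈ 847.
Year 2011: gap = -1.5 × (6.71 - 4.44) = -3.405%, loss ≈ 18335 × 3.405/100 ≈ 624.
Year 2012: gap = -1.5 × (7.28 - 4.44) = -4.26%, loss ≈ 18335 × 4.26/100 ≈ 781.
Total lost output = 644 + 847 + 624 + 781 = 2896 billion.

$2,896 billion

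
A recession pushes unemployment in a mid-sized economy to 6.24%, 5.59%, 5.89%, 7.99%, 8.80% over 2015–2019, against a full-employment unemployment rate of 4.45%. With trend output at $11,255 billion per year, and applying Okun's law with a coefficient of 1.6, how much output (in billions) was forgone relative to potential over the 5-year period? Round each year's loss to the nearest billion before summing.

Year 2015: gap = -1.6 × (6.24 - 4.45) = -2.864%, loss ≈ 11255 × 2.864/100 ≈ 322.
Year 2016: gap = -1.6 × (5.59 - 4.45) = -1.824%, loss ≈ 11255 × 1.824/100 ≈ 205.
Year 2017: gap = -1.6 × (5.89 - 4.45) = -2.304%, loss ≈ 11255 × 2.304/100 ≈ 259.
Year 2018: gap = -1.6 × (7.99 - 4.45) = -5.664%, loss ≈ 11255 × 5.664/100 ≈ 637.
Year 2019: gap = -1.6 × (8.8 - 4.45) = -6.96%, loss ≈ 11255 × 6.96/100 ≈ 783.
Total lost output = 322 + 205 + 259 + 637 + 783 = 2206 billion.

$2,206 billion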